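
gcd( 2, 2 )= 2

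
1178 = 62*19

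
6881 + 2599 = 9480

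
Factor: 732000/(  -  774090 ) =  - 2^4*3^ ( - 2)*5^2*47^( - 1) = -  400/423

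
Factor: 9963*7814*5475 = 2^1*3^6*5^2*41^1*73^1*3907^1 = 426233578950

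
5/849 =5/849=0.01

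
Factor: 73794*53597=3955137018 = 2^1*3^1*7^2*251^1*53597^1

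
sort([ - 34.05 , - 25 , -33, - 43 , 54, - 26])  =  [- 43,- 34.05, - 33 ,-26, - 25,54] 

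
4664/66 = 212/3 = 70.67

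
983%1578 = 983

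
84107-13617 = 70490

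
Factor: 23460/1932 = 85/7 =5^1* 7^(-1)*17^1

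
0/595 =0= 0.00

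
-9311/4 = - 9311/4 = - 2327.75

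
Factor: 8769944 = 2^3*19^1*57697^1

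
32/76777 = 32/76777 = 0.00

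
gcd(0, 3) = 3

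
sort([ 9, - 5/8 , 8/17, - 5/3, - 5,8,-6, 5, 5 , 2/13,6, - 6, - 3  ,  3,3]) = [ - 6,-6,-5,-3,- 5/3, - 5/8, 2/13,8/17,3, 3 , 5,5, 6, 8, 9 ]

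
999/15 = 333/5= 66.60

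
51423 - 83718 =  - 32295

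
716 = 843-127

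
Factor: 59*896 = 52864 = 2^7 * 7^1*59^1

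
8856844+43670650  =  52527494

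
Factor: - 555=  - 3^1*5^1*37^1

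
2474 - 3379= - 905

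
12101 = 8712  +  3389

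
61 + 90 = 151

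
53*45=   2385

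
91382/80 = 45691/40= 1142.28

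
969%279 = 132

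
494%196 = 102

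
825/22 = 37+1/2 = 37.50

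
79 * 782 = 61778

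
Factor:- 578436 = -2^2*3^1*19^1*43^1*59^1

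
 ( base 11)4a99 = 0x19F2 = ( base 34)5PC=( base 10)6642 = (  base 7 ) 25236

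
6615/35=189  =  189.00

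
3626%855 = 206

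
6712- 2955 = 3757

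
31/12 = 31/12 = 2.58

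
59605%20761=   18083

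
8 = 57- 49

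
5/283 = 5/283 = 0.02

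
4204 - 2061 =2143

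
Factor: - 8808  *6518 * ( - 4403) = 2^4 * 3^1 * 7^1*17^1 * 37^1*367^1*3259^1=252778625232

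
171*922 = 157662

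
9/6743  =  9/6743=0.00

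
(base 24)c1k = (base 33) 6CQ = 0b1101100101100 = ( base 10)6956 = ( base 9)10478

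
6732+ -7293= - 561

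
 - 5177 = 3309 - 8486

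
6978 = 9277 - 2299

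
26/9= 2 + 8/9 = 2.89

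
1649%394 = 73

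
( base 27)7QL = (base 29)6QQ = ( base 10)5826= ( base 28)7C2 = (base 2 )1011011000010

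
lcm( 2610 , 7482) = 112230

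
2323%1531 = 792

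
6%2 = 0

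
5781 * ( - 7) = -40467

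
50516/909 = 50516/909= 55.57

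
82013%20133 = 1481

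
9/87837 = 3/29279 = 0.00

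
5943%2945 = 53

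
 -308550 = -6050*51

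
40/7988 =10/1997 = 0.01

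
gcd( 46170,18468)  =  9234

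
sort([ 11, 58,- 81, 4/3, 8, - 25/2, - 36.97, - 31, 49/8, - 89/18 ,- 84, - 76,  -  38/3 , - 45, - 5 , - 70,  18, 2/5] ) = [ -84,- 81 , - 76 ,- 70, - 45, - 36.97, - 31, - 38/3, - 25/2, - 5, - 89/18,  2/5, 4/3, 49/8 , 8, 11,18, 58]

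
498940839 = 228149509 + 270791330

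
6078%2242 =1594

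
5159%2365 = 429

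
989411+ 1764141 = 2753552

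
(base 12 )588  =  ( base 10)824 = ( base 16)338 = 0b1100111000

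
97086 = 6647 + 90439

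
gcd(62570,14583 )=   1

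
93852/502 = 46926/251=186.96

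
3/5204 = 3/5204 = 0.00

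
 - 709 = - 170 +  - 539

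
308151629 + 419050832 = 727202461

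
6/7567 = 6/7567= 0.00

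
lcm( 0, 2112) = 0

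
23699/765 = 23699/765=30.98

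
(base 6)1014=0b11100010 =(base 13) 145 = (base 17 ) D5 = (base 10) 226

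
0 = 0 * 58277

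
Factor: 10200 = 2^3*3^1*5^2*17^1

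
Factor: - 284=-2^2*71^1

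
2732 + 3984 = 6716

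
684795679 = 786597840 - 101802161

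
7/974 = 7/974 = 0.01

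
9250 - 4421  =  4829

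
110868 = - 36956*(- 3)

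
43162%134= 14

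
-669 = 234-903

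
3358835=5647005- 2288170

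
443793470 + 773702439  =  1217495909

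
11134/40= 278 + 7/20 = 278.35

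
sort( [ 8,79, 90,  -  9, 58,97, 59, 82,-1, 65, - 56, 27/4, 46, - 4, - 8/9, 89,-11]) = [ - 56,-11,-9, - 4, - 1, - 8/9, 27/4, 8,  46, 58,59, 65,79, 82 , 89,90, 97]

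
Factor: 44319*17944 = 795260136=2^3*3^1*11^1*17^1*79^1  *2243^1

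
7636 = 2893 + 4743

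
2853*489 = 1395117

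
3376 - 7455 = - 4079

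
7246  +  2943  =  10189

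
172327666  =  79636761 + 92690905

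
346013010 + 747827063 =1093840073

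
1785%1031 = 754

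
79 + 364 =443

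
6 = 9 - 3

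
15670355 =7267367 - - 8402988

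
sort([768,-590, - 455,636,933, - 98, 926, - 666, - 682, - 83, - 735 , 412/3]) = [ - 735, - 682, - 666 , - 590,-455,-98, - 83,412/3,  636,768, 926,  933]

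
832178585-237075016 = 595103569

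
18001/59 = 305  +  6/59 = 305.10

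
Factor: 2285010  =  2^1*3^4*5^1*7^1*13^1*31^1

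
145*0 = 0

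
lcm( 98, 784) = 784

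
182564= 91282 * 2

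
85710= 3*28570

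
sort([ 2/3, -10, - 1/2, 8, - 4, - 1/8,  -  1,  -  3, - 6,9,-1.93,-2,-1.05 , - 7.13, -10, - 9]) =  [ - 10, -10, - 9, - 7.13,  -  6,-4, - 3, - 2, - 1.93, -1.05,-1,  -  1/2, -1/8 , 2/3,8,9]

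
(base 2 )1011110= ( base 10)94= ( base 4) 1132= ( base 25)3J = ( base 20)4E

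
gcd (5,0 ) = 5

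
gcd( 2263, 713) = 31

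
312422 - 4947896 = - 4635474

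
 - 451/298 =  - 2 + 145/298 = -  1.51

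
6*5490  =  32940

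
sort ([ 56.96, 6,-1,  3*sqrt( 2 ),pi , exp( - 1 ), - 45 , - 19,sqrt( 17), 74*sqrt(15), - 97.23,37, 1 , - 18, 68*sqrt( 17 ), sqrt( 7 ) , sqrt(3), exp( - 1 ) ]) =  [ - 97.23, - 45,-19 ,-18, - 1 , exp( - 1), exp(-1 ), 1, sqrt(3 ),sqrt(7 ),  pi, sqrt (17), 3*sqrt( 2), 6 , 37, 56.96,68*sqrt(17 ),74*sqrt( 15) ]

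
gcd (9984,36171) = 3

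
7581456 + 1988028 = 9569484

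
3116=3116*1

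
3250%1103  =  1044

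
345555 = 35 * 9873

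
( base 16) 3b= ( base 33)1Q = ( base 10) 59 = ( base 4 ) 323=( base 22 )2f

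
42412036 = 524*80939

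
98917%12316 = 389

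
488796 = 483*1012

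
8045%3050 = 1945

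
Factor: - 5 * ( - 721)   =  5^1  *7^1 * 103^1  =  3605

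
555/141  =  185/47=3.94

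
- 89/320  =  -1 + 231/320  =  - 0.28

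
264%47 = 29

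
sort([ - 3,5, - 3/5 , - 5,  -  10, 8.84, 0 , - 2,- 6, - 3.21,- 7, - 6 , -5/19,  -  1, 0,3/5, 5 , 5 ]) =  [ - 10 , - 7, - 6 ,-6, -5, - 3.21 , - 3,-2, - 1, - 3/5, - 5/19,  0,0, 3/5, 5, 5,5, 8.84]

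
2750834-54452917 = -51702083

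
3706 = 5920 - 2214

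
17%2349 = 17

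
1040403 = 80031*13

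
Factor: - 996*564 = - 561744 = -2^4 * 3^2*47^1*83^1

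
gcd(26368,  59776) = 128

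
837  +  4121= 4958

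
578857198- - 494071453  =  1072928651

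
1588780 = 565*2812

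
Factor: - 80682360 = -2^3*3^1*5^1*11^1 * 19^1*3217^1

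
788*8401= 6619988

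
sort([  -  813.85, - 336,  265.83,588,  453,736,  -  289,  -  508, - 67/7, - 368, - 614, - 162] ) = [ - 813.85, - 614, - 508 , - 368, - 336,- 289,-162, - 67/7, 265.83,453,588, 736] 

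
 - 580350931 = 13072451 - 593423382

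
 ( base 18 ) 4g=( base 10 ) 88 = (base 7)154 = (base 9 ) 107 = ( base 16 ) 58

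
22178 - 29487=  - 7309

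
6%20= 6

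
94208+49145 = 143353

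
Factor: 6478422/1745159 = 2^1*3^1*13^(-1)*107^1*10091^1*134243^( - 1 ) 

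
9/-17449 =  - 1 + 17440/17449 =-0.00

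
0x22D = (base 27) kh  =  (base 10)557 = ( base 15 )272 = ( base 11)467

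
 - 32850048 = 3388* ( - 9696)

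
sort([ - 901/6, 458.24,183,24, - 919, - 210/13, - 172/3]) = [-919, - 901/6, - 172/3, - 210/13, 24 , 183, 458.24] 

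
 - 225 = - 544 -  - 319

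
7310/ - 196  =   - 3655/98 =-37.30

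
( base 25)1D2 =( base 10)952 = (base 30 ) 11m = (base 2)1110111000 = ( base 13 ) 583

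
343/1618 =343/1618 = 0.21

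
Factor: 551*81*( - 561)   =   -25037991 = -3^5 * 11^1*17^1  *  19^1*29^1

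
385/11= 35 = 35.00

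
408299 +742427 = 1150726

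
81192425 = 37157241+44035184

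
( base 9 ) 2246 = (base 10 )1662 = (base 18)526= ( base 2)11001111110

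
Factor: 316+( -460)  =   - 144 = - 2^4* 3^2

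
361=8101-7740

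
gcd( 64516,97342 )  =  2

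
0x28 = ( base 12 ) 34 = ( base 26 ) 1e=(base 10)40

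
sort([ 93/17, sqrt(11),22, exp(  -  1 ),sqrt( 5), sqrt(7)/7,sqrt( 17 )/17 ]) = [sqrt(17)/17,exp( - 1 ) , sqrt( 7 )/7, sqrt ( 5 ),sqrt(11),  93/17,22]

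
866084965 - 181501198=684583767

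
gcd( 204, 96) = 12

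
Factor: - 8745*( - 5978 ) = 2^1*3^1*5^1* 7^2 * 11^1*53^1 * 61^1 = 52277610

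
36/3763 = 36/3763 = 0.01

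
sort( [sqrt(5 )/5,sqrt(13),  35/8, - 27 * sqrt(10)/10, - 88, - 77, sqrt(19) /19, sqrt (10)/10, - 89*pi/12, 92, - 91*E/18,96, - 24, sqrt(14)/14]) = [ - 88, - 77, - 24, - 89 * pi/12,-91*E/18, - 27 * sqrt( 10)/10, sqrt( 19 )/19 , sqrt(14)/14, sqrt( 10 ) /10,sqrt(5)/5, sqrt (13) , 35/8,92, 96 ] 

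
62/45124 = 31/22562 = 0.00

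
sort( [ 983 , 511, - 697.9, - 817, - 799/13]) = [ - 817,  -  697.9, - 799/13,  511, 983] 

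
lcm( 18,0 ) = 0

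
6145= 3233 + 2912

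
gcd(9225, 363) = 3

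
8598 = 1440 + 7158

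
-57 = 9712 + -9769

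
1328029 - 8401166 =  - 7073137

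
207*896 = 185472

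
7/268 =7/268 = 0.03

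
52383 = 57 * 919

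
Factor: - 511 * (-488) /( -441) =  - 35624/63= - 2^3*3^(-2 )*7^( - 1 )*61^1*73^1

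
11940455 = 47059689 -35119234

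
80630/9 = 8958+8/9 = 8958.89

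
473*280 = 132440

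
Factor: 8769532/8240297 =2^2*13^( - 1 )*23^1*199^1*271^( - 1)*479^1*2339^(- 1 )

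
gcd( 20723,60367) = 901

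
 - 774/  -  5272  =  387/2636 = 0.15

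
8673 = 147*59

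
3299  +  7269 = 10568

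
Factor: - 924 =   -  2^2*3^1 * 7^1 * 11^1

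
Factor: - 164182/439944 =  - 2^ ( - 2)*3^( - 1)*23^( -1 )*103^1 =- 103/276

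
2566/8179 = 2566/8179 = 0.31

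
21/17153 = 21/17153 = 0.00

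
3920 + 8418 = 12338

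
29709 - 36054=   -  6345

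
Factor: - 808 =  - 2^3*101^1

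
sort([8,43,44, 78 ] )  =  [8,43,44,78]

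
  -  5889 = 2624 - 8513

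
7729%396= 205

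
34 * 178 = 6052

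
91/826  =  13/118  =  0.11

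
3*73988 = 221964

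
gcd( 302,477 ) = 1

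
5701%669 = 349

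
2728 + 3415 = 6143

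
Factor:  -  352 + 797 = 5^1*89^1 = 445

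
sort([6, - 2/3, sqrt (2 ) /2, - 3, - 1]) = [  -  3, - 1 , - 2/3,sqrt( 2) /2, 6] 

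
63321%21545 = 20231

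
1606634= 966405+640229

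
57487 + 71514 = 129001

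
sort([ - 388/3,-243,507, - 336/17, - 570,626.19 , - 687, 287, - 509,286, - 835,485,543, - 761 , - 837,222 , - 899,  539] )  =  [ - 899, - 837 , - 835, - 761, - 687, - 570,-509, - 243,-388/3, - 336/17,222,286,287, 485, 507, 539, 543, 626.19]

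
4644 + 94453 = 99097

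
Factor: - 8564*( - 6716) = 2^4 * 23^1*73^1*2141^1  =  57515824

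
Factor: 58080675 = 3^1*5^2*569^1 * 1361^1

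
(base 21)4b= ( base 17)5A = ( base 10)95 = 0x5F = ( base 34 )2R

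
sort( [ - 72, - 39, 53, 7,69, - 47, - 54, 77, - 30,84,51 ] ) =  [- 72,-54, - 47, - 39,-30,7, 51,53,69,  77, 84]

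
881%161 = 76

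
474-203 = 271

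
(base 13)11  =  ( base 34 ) E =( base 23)e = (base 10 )14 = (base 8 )16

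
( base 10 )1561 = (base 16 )619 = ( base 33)1ea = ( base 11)119A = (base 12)aa1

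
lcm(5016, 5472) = 60192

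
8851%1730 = 201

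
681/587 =1 + 94/587=1.16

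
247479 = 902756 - 655277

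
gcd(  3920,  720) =80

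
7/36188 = 7/36188 = 0.00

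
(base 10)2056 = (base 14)a6c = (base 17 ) 71G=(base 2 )100000001000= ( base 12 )1234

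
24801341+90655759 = 115457100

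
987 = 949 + 38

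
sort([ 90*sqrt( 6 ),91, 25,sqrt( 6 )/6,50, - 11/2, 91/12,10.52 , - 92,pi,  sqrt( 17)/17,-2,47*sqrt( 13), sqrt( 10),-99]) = [-99, - 92, - 11/2,-2,  sqrt( 17 )/17, sqrt( 6) /6,pi,sqrt( 10 ),91/12,10.52,  25 , 50,91,47*sqrt( 13 ), 90*sqrt( 6) ]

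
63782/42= 31891/21 =1518.62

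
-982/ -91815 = 982/91815 =0.01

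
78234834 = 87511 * 894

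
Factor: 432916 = 2^2*11^1  *9839^1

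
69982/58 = 1206  +  17/29 = 1206.59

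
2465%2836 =2465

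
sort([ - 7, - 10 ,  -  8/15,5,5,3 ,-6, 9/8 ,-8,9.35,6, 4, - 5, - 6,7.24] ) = [-10, - 8, - 7, - 6, - 6, - 5, - 8/15,9/8,  3, 4 , 5,5,6,7.24,9.35 ] 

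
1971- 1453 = 518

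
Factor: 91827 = 3^3*19^1*179^1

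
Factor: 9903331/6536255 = 5^ (-1)*11^( - 1)*23^(  -  1)*5167^( - 1) * 9903331^1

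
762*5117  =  3899154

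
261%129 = 3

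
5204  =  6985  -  1781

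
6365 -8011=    - 1646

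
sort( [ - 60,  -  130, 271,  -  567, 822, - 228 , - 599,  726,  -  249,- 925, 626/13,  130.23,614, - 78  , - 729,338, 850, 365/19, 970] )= [ - 925, - 729, - 599,- 567,-249, - 228, - 130, - 78, -60,365/19,626/13 , 130.23, 271,338, 614 , 726,822,850, 970]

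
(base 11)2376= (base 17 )ace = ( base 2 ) 110000100100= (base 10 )3108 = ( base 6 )22220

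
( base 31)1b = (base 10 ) 42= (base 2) 101010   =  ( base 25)1h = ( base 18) 26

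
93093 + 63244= 156337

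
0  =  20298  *0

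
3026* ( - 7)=-21182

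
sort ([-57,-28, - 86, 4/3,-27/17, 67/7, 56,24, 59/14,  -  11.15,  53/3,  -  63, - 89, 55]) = [  -  89, -86, - 63, - 57, - 28, - 11.15, - 27/17,4/3, 59/14,67/7, 53/3, 24,55, 56]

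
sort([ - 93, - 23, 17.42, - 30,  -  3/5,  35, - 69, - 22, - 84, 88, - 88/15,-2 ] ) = [ - 93, - 84, - 69, -30, - 23, - 22, - 88/15, - 2,-3/5, 17.42 , 35, 88]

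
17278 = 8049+9229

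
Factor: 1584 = 2^4*3^2*11^1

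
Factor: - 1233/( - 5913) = 3^ ( - 2 )  *73^(  -  1) * 137^1 = 137/657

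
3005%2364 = 641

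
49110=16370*3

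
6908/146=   3454/73 = 47.32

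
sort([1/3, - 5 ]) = [ - 5, 1/3 ] 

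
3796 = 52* 73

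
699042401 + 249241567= 948283968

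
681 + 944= 1625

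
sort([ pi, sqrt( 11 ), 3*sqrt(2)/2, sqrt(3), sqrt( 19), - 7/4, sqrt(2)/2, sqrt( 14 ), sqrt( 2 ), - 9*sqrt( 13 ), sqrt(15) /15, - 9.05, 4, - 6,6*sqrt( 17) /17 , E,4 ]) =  [ - 9*sqrt(13), - 9.05, - 6,-7/4, sqrt(15)/15 , sqrt( 2)/2, sqrt( 2 ), 6*sqrt( 17 ) /17, sqrt(3),3*sqrt( 2)/2, E, pi, sqrt(11), sqrt( 14 ), 4,  4, sqrt(19)]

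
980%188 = 40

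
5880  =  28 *210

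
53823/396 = 135 + 11/12 = 135.92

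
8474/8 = 4237/4 = 1059.25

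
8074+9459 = 17533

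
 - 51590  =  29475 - 81065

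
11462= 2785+8677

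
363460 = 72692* 5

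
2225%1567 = 658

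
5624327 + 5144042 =10768369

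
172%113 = 59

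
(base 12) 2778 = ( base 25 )776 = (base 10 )4556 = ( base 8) 10714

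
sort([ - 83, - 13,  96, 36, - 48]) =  [-83,-48,-13,36, 96 ]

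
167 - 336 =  - 169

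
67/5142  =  67/5142 = 0.01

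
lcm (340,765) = 3060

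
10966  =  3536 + 7430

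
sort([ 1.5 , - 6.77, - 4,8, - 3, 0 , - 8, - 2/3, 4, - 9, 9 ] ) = [  -  9, - 8, -6.77, - 4, - 3,-2/3, 0 , 1.5,4, 8,9]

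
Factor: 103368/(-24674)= - 708/169 = - 2^2*3^1*13^(  -  2 )*59^1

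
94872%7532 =4488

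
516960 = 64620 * 8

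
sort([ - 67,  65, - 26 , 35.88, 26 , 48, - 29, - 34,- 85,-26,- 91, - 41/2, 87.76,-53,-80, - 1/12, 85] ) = [-91 ,  -  85,  -  80,  -  67, - 53, - 34,-29, - 26,-26, - 41/2, - 1/12, 26,35.88,48, 65,85,87.76 ] 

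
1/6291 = 1/6291= 0.00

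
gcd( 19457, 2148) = 1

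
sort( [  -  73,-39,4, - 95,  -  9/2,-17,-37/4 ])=[ - 95, - 73, - 39, - 17 , - 37/4,-9/2, 4 ]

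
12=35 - 23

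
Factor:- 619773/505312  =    -  2^(-5 ) *3^1 * 7^1 * 11^1 * 2683^1*15791^( - 1) 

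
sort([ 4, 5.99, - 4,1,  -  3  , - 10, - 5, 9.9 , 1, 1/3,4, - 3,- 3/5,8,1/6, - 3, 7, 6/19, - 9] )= [ - 10, - 9, - 5, - 4,- 3, - 3, - 3, - 3/5,1/6, 6/19, 1/3,1,1,4 , 4, 5.99 , 7,8, 9.9] 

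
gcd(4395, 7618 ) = 293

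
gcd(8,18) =2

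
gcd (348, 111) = 3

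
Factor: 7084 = 2^2*7^1*11^1*23^1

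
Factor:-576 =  - 2^6*3^2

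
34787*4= 139148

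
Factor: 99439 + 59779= 159218 = 2^1*79609^1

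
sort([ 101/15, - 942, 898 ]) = [ - 942 , 101/15, 898]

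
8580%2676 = 552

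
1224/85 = 72/5 = 14.40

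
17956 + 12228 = 30184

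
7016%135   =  131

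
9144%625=394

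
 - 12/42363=  -  4/14121=   -  0.00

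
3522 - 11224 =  - 7702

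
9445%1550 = 145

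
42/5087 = 42/5087 =0.01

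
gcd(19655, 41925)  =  5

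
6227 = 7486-1259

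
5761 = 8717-2956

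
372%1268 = 372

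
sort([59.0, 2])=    [2, 59.0 ] 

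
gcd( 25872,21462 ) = 294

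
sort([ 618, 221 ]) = [ 221, 618 ] 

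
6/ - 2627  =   - 1+ 2621/2627 = - 0.00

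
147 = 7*21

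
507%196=115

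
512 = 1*512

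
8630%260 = 50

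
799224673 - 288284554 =510940119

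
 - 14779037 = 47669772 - 62448809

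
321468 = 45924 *7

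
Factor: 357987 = 3^1*7^1*17047^1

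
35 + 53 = 88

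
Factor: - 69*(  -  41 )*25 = 70725 = 3^1*5^2* 23^1*41^1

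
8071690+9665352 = 17737042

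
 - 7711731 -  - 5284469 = - 2427262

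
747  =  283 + 464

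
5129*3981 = 20418549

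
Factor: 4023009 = 3^2*447001^1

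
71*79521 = 5645991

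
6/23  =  6/23= 0.26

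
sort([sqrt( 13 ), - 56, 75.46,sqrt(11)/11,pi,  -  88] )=[  -  88, - 56,sqrt( 11) /11, pi  ,  sqrt(13), 75.46 ] 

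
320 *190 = 60800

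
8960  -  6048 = 2912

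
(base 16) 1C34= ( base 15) 2215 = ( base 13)3395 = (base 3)100220102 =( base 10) 7220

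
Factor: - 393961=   -  393961^1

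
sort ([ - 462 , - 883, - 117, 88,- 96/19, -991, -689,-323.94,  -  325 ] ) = [ - 991,  -  883,-689,  -  462, - 325, - 323.94, - 117, - 96/19, 88]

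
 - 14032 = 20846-34878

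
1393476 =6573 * 212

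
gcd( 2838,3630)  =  66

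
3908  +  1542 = 5450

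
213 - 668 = -455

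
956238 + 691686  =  1647924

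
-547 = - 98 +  - 449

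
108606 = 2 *54303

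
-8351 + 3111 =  -5240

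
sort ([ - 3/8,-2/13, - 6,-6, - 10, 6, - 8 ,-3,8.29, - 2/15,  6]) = [-10, - 8, - 6, - 6, - 3, - 3/8, - 2/13,-2/15, 6,6, 8.29 ] 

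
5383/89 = 5383/89  =  60.48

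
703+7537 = 8240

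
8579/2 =4289+1/2 = 4289.50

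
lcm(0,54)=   0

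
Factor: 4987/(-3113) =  -11^(  -  1 )*283^( - 1 ) * 4987^1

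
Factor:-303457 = - 7^2*11^1 * 563^1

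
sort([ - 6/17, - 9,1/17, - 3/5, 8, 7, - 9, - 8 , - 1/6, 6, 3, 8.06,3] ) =[ - 9, - 9,-8,-3/5,  -  6/17, - 1/6, 1/17, 3, 3,  6, 7,8, 8.06] 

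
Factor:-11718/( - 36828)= 7/22 = 2^( -1)*7^1*11^( - 1 )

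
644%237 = 170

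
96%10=6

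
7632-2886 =4746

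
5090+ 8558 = 13648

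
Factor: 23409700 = 2^2*5^2 * 131^1 *1787^1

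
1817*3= 5451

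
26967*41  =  1105647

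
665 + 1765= 2430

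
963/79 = 12 + 15/79 = 12.19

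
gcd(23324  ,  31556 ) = 1372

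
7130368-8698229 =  - 1567861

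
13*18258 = 237354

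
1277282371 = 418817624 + 858464747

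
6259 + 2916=9175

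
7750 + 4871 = 12621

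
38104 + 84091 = 122195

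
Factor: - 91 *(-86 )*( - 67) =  - 2^1 * 7^1*13^1 * 43^1  *  67^1  =  - 524342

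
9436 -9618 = -182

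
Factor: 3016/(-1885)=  - 2^3*5^( - 1 ) = - 8/5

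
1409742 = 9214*153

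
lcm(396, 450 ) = 9900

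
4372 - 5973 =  - 1601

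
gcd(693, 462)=231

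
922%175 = 47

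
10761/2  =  5380  +  1/2 = 5380.50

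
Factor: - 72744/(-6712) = 3^1*7^1*433^1*839^( - 1 ) = 9093/839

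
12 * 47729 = 572748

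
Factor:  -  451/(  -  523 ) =11^1*41^1*523^( -1 )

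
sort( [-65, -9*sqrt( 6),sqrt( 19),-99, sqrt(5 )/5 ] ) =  [-99, - 65, - 9 * sqrt( 6), sqrt( 5 )/5,sqrt (19) ]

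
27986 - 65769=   -  37783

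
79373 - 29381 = 49992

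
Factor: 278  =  2^1 * 139^1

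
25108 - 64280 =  - 39172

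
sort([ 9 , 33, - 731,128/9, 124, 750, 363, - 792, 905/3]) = [  -  792, - 731,  9, 128/9, 33, 124, 905/3,363,750] 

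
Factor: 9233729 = 9233729^1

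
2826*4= 11304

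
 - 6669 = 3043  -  9712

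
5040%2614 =2426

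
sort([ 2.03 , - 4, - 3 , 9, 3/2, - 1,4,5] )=[ - 4,-3,- 1,3/2,2.03, 4,5 , 9]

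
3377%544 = 113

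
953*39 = 37167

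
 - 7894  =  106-8000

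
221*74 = 16354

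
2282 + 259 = 2541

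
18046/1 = 18046 = 18046.00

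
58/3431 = 58/3431= 0.02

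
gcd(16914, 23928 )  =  6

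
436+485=921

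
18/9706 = 9/4853 = 0.00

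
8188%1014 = 76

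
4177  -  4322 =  - 145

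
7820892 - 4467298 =3353594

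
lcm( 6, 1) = 6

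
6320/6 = 1053+1/3 = 1053.33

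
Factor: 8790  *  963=8464770 = 2^1 * 3^3*5^1*107^1*293^1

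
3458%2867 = 591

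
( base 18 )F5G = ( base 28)69a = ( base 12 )2A5A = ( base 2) 1001101100110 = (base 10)4966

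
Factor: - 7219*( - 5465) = 5^1*1093^1*7219^1 = 39451835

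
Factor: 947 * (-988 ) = -2^2*13^1* 19^1 * 947^1 = -935636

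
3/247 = 3/247=   0.01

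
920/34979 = 920/34979 = 0.03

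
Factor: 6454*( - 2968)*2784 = -2^9* 3^1*7^2*29^1*53^1*461^1 =- 53328834048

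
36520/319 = 3320/29 = 114.48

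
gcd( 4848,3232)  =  1616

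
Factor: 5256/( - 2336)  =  -2^( -2)*3^2 = - 9/4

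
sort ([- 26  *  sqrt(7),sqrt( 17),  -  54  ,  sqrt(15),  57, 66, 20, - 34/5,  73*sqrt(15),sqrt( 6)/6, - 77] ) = [ - 77, -26*sqrt( 7), - 54 , - 34/5, sqrt(6) /6,  sqrt (15),sqrt(17), 20,57,66, 73 * sqrt ( 15) ] 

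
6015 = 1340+4675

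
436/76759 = 436/76759=0.01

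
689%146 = 105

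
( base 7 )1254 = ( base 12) 340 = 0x1E0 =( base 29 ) GG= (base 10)480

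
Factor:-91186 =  - 2^1*127^1 * 359^1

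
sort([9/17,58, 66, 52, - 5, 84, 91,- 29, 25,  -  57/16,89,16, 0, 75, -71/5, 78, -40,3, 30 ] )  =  [-40,-29 ,-71/5,  -  5, -57/16,  0, 9/17, 3, 16, 25, 30, 52,58, 66,75, 78 , 84, 89, 91 ]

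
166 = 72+94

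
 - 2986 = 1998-4984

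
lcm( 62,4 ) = 124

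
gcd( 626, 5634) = 626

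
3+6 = 9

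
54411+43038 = 97449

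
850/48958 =425/24479 = 0.02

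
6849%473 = 227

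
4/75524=1/18881 = 0.00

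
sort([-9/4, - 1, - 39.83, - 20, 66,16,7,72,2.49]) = [ - 39.83 , - 20, - 9/4, - 1,2.49,  7,  16, 66, 72 ] 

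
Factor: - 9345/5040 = - 2^( - 4)*3^( - 1)*89^1 =- 89/48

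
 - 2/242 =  - 1/121 = - 0.01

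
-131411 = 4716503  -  4847914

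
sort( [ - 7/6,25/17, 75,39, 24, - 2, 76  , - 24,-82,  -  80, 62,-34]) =[ - 82, - 80 , - 34, - 24, - 2, - 7/6, 25/17, 24, 39, 62,75,76]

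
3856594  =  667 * 5782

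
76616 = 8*9577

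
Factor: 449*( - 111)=  -  3^1*37^1 * 449^1 = - 49839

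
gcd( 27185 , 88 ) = 1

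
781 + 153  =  934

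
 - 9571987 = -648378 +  - 8923609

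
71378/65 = 71378/65= 1098.12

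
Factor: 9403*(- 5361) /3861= - 16803161/1287 = - 3^ ( - 2 )*11^(- 1 )*13^ (  -  1 )*1787^1*9403^1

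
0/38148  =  0 = 0.00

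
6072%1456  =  248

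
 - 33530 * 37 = - 1240610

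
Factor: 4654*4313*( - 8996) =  - 2^3 *13^2*19^1* 173^1 * 179^1*227^1  =  -  180574027192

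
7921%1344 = 1201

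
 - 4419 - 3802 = -8221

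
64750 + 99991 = 164741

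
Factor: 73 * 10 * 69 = 2^1*3^1*5^1*23^1*73^1 = 50370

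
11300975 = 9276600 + 2024375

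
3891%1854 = 183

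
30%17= 13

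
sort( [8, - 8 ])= [-8, 8 ] 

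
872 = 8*109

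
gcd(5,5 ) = 5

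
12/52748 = 3/13187  =  0.00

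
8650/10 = 865 = 865.00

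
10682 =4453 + 6229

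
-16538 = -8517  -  8021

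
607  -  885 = - 278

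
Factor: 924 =2^2*3^1*7^1 * 11^1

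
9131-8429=702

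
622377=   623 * 999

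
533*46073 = 24556909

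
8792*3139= 27598088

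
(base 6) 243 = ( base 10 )99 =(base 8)143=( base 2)1100011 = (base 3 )10200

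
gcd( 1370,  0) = 1370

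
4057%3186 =871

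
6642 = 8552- 1910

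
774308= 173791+600517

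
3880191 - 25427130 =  -21546939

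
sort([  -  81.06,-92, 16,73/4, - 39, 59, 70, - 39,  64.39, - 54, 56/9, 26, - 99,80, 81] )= [ - 99,-92 , - 81.06, - 54, - 39 , - 39, 56/9,  16, 73/4,  26,59,  64.39,  70,80,81] 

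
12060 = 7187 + 4873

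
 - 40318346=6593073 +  - 46911419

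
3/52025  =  3/52025 =0.00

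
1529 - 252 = 1277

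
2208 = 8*276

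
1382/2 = 691= 691.00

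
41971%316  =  259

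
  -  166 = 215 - 381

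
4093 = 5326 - 1233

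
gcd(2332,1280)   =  4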